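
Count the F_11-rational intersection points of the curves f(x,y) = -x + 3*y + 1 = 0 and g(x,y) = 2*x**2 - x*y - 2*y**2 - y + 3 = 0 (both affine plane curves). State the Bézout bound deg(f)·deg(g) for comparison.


Common zeros: {(2, 4), (7, 2)}; count = 2; Bézout bound = 2.

deg(f) = 1, deg(g) = 2, so Bézout bound = 2.
Scan x ∈ F_11. For each x, list the y ∈ F_11 with f(x, y) ≡ 0 and those with g(x, y) ≡ 0 (mod 11); the common zeros in that column are the intersection.
  x = 0: f ≡ 0 at y ∈ {7}; g ≡ 0 at y ∈ {1, 4}; common: ∅.
  x = 1: f ≡ 0 at y ∈ {0}; g ≡ 0 at y ∈ {5}; common: ∅.
  x = 2: f ≡ 0 at y ∈ {4}; g ≡ 0 at y ∈ {0, 4}; common: {4}.
  x = 3: f ≡ 0 at y ∈ {8}; g ≡ 0 at y ∈ ∅; common: ∅.
  x = 4: f ≡ 0 at y ∈ {1}; g ≡ 0 at y ∈ ∅; common: ∅.
  x = 5: f ≡ 0 at y ∈ {5}; g ≡ 0 at y ∈ {2, 6}; common: ∅.
  x = 6: f ≡ 0 at y ∈ {9}; g ≡ 0 at y ∈ {1}; common: ∅.
  x = 7: f ≡ 0 at y ∈ {2}; g ≡ 0 at y ∈ {2, 5}; common: {2}.
  x = 8: f ≡ 0 at y ∈ {6}; g ≡ 0 at y ∈ ∅; common: ∅.
  x = 9: f ≡ 0 at y ∈ {10}; g ≡ 0 at y ∈ {0, 6}; common: ∅.
  x = 10: f ≡ 0 at y ∈ {3}; g ≡ 0 at y ∈ ∅; common: ∅.
Collecting: common zeros = {(2, 4), (7, 2)}, so the count is 2.
Comparison with the Bézout bound: 2 ≤ 2 = deg(f)·deg(g), as expected for curves with no common component (the bound is attained).


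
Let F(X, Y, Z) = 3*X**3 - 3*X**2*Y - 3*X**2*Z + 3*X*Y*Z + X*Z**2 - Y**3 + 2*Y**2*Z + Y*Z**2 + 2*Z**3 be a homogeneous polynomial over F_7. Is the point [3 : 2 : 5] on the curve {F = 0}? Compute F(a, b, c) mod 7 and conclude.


F(3,2,5) ≡ 4 (mod 7); P is NOT on the curve.

Evaluate F(3, 2, 5) term-by-term (mod 7).
  3*X**3 ↦ 3·27·1·1 = 81
  -3*X**2*Y ↦ -3·9·2·1 = -54
  -3*X**2*Z ↦ -3·9·1·5 = -135
  3*X*Y*Z ↦ 3·3·2·5 = 90
  X*Z**2 ↦ 1·3·1·25 = 75
  -Y**3 ↦ -1·1·8·1 = -8
  2*Y**2*Z ↦ 2·1·4·5 = 40
  Y*Z**2 ↦ 1·1·2·25 = 50
  2*Z**3 ↦ 2·1·1·125 = 250
Sum: F(3, 2, 5) = (81) + (-54) + (-135) + (90) + (75) + (-8) + (40) + (50) + (250) = 389.
Reducing mod 7: 389 ≡ 4 (mod 7).
Since F(a, b, c) ≡ 4 ≠ 0 (mod 7), P does NOT lie on the curve.


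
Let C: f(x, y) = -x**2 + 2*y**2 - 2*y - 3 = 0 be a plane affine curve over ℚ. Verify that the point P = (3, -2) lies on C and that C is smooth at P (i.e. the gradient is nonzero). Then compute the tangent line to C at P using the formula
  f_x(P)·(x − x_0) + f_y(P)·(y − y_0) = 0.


Tangent line at P: -6*x - 10*y - 2 = 0.

Step 1: f(3, -2) = 0, so P lies on C.
Step 2: partial derivatives
  f_x(x, y) = -2*x, f_y(x, y) = 4*y - 2.
  f_x(P) = -6, f_y(P) = -10 (gradient nonzero, so P is smooth).
Step 3: tangent line at P: -6·(x − 3) + -10·(y − -2) = 0.
Expanding: -6*x - 10*y - 2 = 0.


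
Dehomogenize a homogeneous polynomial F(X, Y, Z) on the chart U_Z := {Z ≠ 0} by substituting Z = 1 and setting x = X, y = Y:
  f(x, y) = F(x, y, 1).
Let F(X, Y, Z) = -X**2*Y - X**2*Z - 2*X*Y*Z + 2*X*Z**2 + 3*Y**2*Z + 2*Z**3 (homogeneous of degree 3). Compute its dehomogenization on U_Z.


f(x, y) = -x**2*y - x**2 - 2*x*y + 2*x + 3*y**2 + 2

On U_Z we set Z = 1. Each monomial c·X^i·Y^j·Z^k in F becomes c·x^i·y^j·1^k = c·x^i·y^j.
Substituting Z = 1: F(X, Y, 1) = -x**2*y - x**2 - 2*x*y + 2*x + 3*y**2 + 2.
Note: deg(f) ≤ deg(F) = 3; strict inequality happens when F is divisible by Z (lost terms).


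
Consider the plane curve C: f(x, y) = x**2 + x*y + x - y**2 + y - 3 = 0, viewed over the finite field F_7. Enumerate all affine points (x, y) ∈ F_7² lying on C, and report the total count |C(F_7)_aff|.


Affine F_7-points: {(1, 1), (2, 5), (4, 1), (4, 4), (5, 2), (5, 4), (6, 2), (6, 5)}; count = 8.

For each of the 49 pairs (x, y) ∈ F_7², evaluate f(x, y) mod 7. Record the zeros.
  x = 0: [0↦4, 1↦4, 2↦2, 3↦5, 4↦6, 5↦5, 6↦2]  zeros at y ∈ ∅
  x = 1: [0↦6, 1↦0, 2↦6, 3↦3, 4↦5, 5↦5, 6↦3]  zeros at y ∈ {1}
  x = 2: [0↦3, 1↦5, 2↦5, 3↦3, 4↦6, 5↦0, 6↦6]  zeros at y ∈ {5}
  x = 3: [0↦2, 1↦5, 2↦6, 3↦5, 4↦2, 5↦4, 6↦4]  zeros at y ∈ ∅
  x = 4: [0↦3, 1↦0, 2↦2, 3↦2, 4↦0, 5↦3, 6↦4]  zeros at y ∈ {1, 4}
  x = 5: [0↦6, 1↦4, 2↦0, 3↦1, 4↦0, 5↦4, 6↦6]  zeros at y ∈ {2, 4}
  x = 6: [0↦4, 1↦3, 2↦0, 3↦2, 4↦2, 5↦0, 6↦3]  zeros at y ∈ {2, 5}
Collecting zeros: affine points = {(1, 1), (2, 5), (4, 1), (4, 4), (5, 2), (5, 4), (6, 2), (6, 5)}.
Total count |C(F_7)_aff| = 8.


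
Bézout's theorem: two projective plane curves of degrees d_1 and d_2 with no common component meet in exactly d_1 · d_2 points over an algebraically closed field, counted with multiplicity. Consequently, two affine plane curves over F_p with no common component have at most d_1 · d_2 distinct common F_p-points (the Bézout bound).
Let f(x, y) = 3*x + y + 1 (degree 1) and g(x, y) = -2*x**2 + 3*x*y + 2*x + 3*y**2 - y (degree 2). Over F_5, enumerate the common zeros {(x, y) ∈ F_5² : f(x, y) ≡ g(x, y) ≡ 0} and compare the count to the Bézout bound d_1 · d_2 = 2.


Common zeros: {(1, 1), (4, 2)}; count = 2; Bézout bound = 2.

deg(f) = 1, deg(g) = 2, so Bézout bound = 2.
Scan x ∈ F_5. For each x, list the y ∈ F_5 with f(x, y) ≡ 0 and those with g(x, y) ≡ 0 (mod 5); the common zeros in that column are the intersection.
  x = 0: f ≡ 0 at y ∈ {4}; g ≡ 0 at y ∈ {0, 2}; common: ∅.
  x = 1: f ≡ 0 at y ∈ {1}; g ≡ 0 at y ∈ {0, 1}; common: {1}.
  x = 2: f ≡ 0 at y ∈ {3}; g ≡ 0 at y ∈ ∅; common: ∅.
  x = 3: f ≡ 0 at y ∈ {0}; g ≡ 0 at y ∈ ∅; common: ∅.
  x = 4: f ≡ 0 at y ∈ {2}; g ≡ 0 at y ∈ {1, 2}; common: {2}.
Collecting: common zeros = {(1, 1), (4, 2)}, so the count is 2.
Comparison with the Bézout bound: 2 ≤ 2 = deg(f)·deg(g), as expected for curves with no common component (the bound is attained).


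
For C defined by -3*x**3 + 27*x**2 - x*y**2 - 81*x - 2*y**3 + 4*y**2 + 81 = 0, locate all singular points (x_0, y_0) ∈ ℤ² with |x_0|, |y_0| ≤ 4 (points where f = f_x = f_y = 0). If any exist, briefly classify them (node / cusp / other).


Singular points: {(3, 0)}; classification: cusp.

Compute partial derivatives:
  f_x = -9*x**2 + 54*x - y**2 - 81.
  f_y = -2*x*y - 6*y**2 + 8*y.
Scan x_0 ∈ {−4, ..., 4}. For each x_0, f_y(x_0, y) is a polynomial in y; find its integer roots y ∈ {−4, ..., 4}, then test f_x and f at those candidates.
  x = -4: f_y(-4, y) = -6*y**2 + 16*y; vanishes at y ∈ {0}. (-4, 0): f_x = -441 ≠ 0.
  x = -3: f_y(-3, y) = -6*y**2 + 14*y; vanishes at y ∈ {0}. (-3, 0): f_x = -324 ≠ 0.
  x = -2: f_y(-2, y) = -6*y**2 + 12*y; vanishes at y ∈ {0, 2}. (-2, 0): f_x = -225 ≠ 0; (-2, 2): f_x = -229 ≠ 0.
  x = -1: f_y(-1, y) = -6*y**2 + 10*y; vanishes at y ∈ {0}. (-1, 0): f_x = -144 ≠ 0.
  x = 0: f_y(0, y) = -6*y**2 + 8*y; vanishes at y ∈ {0}. (0, 0): f_x = -81 ≠ 0.
  x = 1: f_y(1, y) = -6*y**2 + 6*y; vanishes at y ∈ {0, 1}. (1, 0): f_x = -36 ≠ 0; (1, 1): f_x = -37 ≠ 0.
  x = 2: f_y(2, y) = -6*y**2 + 4*y; vanishes at y ∈ {0}. (2, 0): f_x = -9 ≠ 0.
  x = 3: f_y(3, y) = -6*y**2 + 2*y; vanishes at y ∈ {0}. (3, 0): f_x = 0, f = 0 — SINGULAR.
  x = 4: f_y(4, y) = -6*y**2; vanishes at y ∈ {0}. (4, 0): f_x = -9 ≠ 0.
Only singular point on the grid: (3, 0).
Classify: substitute x = 3 + u, y = 0 + v and expand: f = -3*u**3 - u*v**2 - 2*v**3 + v**2.
No constant or linear terms (consistent with a singular point). Quadratic part: v**2. Cubic part: -3*u**3 - u*v**2 - 2*v**3.
The quadratic part v**2 is a perfect square, so there is a single (double) tangent line v = 0, i.e. y = 0. Restricting the cubic part to that line (v = 0) leaves -3*u**3 ≠ 0, so f is not divisible by v and the branch is v² ≈ 3*u**3 to lowest order — this is a cusp.
Classification: cusp.


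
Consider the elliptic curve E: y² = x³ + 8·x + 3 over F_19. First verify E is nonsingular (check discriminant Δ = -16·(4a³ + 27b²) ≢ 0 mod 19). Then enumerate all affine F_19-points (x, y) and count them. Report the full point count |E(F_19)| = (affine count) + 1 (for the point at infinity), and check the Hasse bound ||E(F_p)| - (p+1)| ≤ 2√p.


Affine points = {(3, 4), (3, 15), (4, 2), (4, 17), (5, 4), (5, 15), (6, 1), (6, 18), (8, 3), (8, 16), (9, 5), (9, 14), (10, 0), (11, 4), (11, 15), (13, 9), (13, 10), (14, 3), (14, 16), (16, 3), (16, 16), (17, 6), (17, 13)}; affine count = 23; |E(F_19)| = 24.

Discriminant check: Δ ∝ 4a³ + 27b² = 4·8³ + 27·3² = 4·512 + 27·9 ≡ 11 (mod 19). Nonzero ⇒ E is nonsingular.
For each x ∈ F_19, compute rhs = x³ + 8·x + 3 mod 19, then count y ∈ F_19 with y² ≡ rhs.
  x = 0: rhs = 3, matching y values: none (0 points).
  x = 1: rhs = 12, matching y values: none (0 points).
  x = 2: rhs = 8, matching y values: none (0 points).
  x = 3: rhs = 16, matching y values: 4, 15 (2 points).
  x = 4: rhs = 4, matching y values: 2, 17 (2 points).
  x = 5: rhs = 16, matching y values: 4, 15 (2 points).
  x = 6: rhs = 1, matching y values: 1, 18 (2 points).
  x = 7: rhs = 3, matching y values: none (0 points).
  x = 8: rhs = 9, matching y values: 3, 16 (2 points).
  x = 9: rhs = 6, matching y values: 5, 14 (2 points).
  x = 10: rhs = 0, matching y values: 0 (1 points).
  x = 11: rhs = 16, matching y values: 4, 15 (2 points).
  x = 12: rhs = 3, matching y values: none (0 points).
  x = 13: rhs = 5, matching y values: 9, 10 (2 points).
  x = 14: rhs = 9, matching y values: 3, 16 (2 points).
  x = 15: rhs = 2, matching y values: none (0 points).
  x = 16: rhs = 9, matching y values: 3, 16 (2 points).
  x = 17: rhs = 17, matching y values: 6, 13 (2 points).
  x = 18: rhs = 13, matching y values: none (0 points).
Total affine count: 23.
Full point count |E(F_19)| = 23 + 1 = 24.
Hasse bound: |24 − (19+1)| = |4| = 4 ≤ 2√19 ≈ 8.7178 ✓.


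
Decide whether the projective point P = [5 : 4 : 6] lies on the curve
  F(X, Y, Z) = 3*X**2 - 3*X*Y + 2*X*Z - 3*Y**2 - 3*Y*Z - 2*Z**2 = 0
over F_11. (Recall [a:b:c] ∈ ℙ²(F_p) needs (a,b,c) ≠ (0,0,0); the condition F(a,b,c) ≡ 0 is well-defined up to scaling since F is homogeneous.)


F(5,4,6) ≡ 4 (mod 11); P is NOT on the curve.

Evaluate F(5, 4, 6) term-by-term (mod 11).
  3*X**2 ↦ 3·25·1·1 = 75
  -3*X*Y ↦ -3·5·4·1 = -60
  2*X*Z ↦ 2·5·1·6 = 60
  -3*Y**2 ↦ -3·1·16·1 = -48
  -3*Y*Z ↦ -3·1·4·6 = -72
  -2*Z**2 ↦ -2·1·1·36 = -72
Sum: F(5, 4, 6) = (75) + (-60) + (60) + (-48) + (-72) + (-72) = -117.
Reducing mod 11: -117 ≡ 4 (mod 11).
Since F(a, b, c) ≡ 4 ≠ 0 (mod 11), P does NOT lie on the curve.


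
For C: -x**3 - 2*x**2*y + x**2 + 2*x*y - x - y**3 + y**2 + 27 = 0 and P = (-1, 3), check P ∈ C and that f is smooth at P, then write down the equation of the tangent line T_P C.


Tangent line at P: 12*x - 25*y + 87 = 0.

Step 1: f(-1, 3) = 0, so P lies on C.
Step 2: partial derivatives
  f_x(x, y) = -3*x**2 - 4*x*y + 2*x + 2*y - 1, f_y(x, y) = -2*x**2 + 2*x - 3*y**2 + 2*y.
  f_x(P) = 12, f_y(P) = -25 (gradient nonzero, so P is smooth).
Step 3: tangent line at P: 12·(x − -1) + -25·(y − 3) = 0.
Expanding: 12*x - 25*y + 87 = 0.


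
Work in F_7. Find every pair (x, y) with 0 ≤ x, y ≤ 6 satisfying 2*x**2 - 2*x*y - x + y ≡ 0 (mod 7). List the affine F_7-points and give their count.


Affine F_7-points: {(0, 0), (1, 1), (2, 2), (3, 3), (4, 0), (4, 1), (4, 2), (4, 3), (4, 4), (4, 5), (4, 6), (5, 5), (6, 6)}; count = 13.

For each of the 49 pairs (x, y) ∈ F_7², evaluate f(x, y) mod 7. Record the zeros.
  x = 0: [0↦0, 1↦1, 2↦2, 3↦3, 4↦4, 5↦5, 6↦6]  zeros at y ∈ {0}
  x = 1: [0↦1, 1↦0, 2↦6, 3↦5, 4↦4, 5↦3, 6↦2]  zeros at y ∈ {1}
  x = 2: [0↦6, 1↦3, 2↦0, 3↦4, 4↦1, 5↦5, 6↦2]  zeros at y ∈ {2}
  x = 3: [0↦1, 1↦3, 2↦5, 3↦0, 4↦2, 5↦4, 6↦6]  zeros at y ∈ {3}
  x = 4: [0↦0, 1↦0, 2↦0, 3↦0, 4↦0, 5↦0, 6↦0]  zeros at y ∈ {0, 1, 2, 3, 4, 5, 6}
  x = 5: [0↦3, 1↦1, 2↦6, 3↦4, 4↦2, 5↦0, 6↦5]  zeros at y ∈ {5}
  x = 6: [0↦3, 1↦6, 2↦2, 3↦5, 4↦1, 5↦4, 6↦0]  zeros at y ∈ {6}
Collecting zeros: affine points = {(0, 0), (1, 1), (2, 2), (3, 3), (4, 0), (4, 1), (4, 2), (4, 3), (4, 4), (4, 5), (4, 6), (5, 5), (6, 6)}.
Total count |C(F_7)_aff| = 13.


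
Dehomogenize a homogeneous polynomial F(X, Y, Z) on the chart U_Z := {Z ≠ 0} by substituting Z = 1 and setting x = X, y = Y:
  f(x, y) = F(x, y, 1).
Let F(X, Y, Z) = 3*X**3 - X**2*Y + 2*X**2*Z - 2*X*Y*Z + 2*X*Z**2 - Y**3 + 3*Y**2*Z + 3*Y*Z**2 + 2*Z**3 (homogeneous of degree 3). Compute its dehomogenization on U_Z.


f(x, y) = 3*x**3 - x**2*y + 2*x**2 - 2*x*y + 2*x - y**3 + 3*y**2 + 3*y + 2

On U_Z we set Z = 1. Each monomial c·X^i·Y^j·Z^k in F becomes c·x^i·y^j·1^k = c·x^i·y^j.
Substituting Z = 1: F(X, Y, 1) = 3*x**3 - x**2*y + 2*x**2 - 2*x*y + 2*x - y**3 + 3*y**2 + 3*y + 2.
Note: deg(f) ≤ deg(F) = 3; strict inequality happens when F is divisible by Z (lost terms).


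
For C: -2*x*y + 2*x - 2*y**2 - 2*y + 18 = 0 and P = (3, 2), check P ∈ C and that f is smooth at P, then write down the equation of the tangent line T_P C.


Tangent line at P: -2*x - 16*y + 38 = 0.

Step 1: f(3, 2) = 0, so P lies on C.
Step 2: partial derivatives
  f_x(x, y) = 2 - 2*y, f_y(x, y) = -2*x - 4*y - 2.
  f_x(P) = -2, f_y(P) = -16 (gradient nonzero, so P is smooth).
Step 3: tangent line at P: -2·(x − 3) + -16·(y − 2) = 0.
Expanding: -2*x - 16*y + 38 = 0.


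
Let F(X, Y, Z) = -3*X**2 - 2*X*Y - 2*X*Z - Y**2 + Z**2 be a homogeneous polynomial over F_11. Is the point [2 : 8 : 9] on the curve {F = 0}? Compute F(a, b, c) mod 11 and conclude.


F(2,8,9) ≡ 3 (mod 11); P is NOT on the curve.

Evaluate F(2, 8, 9) term-by-term (mod 11).
  -3*X**2 ↦ -3·4·1·1 = -12
  -2*X*Y ↦ -2·2·8·1 = -32
  -2*X*Z ↦ -2·2·1·9 = -36
  -Y**2 ↦ -1·1·64·1 = -64
  Z**2 ↦ 1·1·1·81 = 81
Sum: F(2, 8, 9) = (-12) + (-32) + (-36) + (-64) + (81) = -63.
Reducing mod 11: -63 ≡ 3 (mod 11).
Since F(a, b, c) ≡ 3 ≠ 0 (mod 11), P does NOT lie on the curve.


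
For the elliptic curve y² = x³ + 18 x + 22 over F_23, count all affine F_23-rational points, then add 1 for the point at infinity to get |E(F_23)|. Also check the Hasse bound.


Affine points = {(1, 8), (1, 15), (6, 1), (6, 22), (7, 10), (7, 13), (9, 4), (9, 19), (10, 11), (10, 12), (16, 6), (16, 17), (19, 1), (19, 22), (21, 1), (21, 22), (22, 7), (22, 16)}; affine count = 18; |E(F_23)| = 19.

Discriminant check: Δ ∝ 4a³ + 27b² = 4·18³ + 27·22² = 4·5832 + 27·484 ≡ 10 (mod 23). Nonzero ⇒ E is nonsingular.
For each x ∈ F_23, compute rhs = x³ + 18·x + 22 mod 23, then count y ∈ F_23 with y² ≡ rhs.
  x = 0: rhs = 22, matching y values: none (0 points).
  x = 1: rhs = 18, matching y values: 8, 15 (2 points).
  x = 2: rhs = 20, matching y values: none (0 points).
  x = 3: rhs = 11, matching y values: none (0 points).
  x = 4: rhs = 20, matching y values: none (0 points).
  x = 5: rhs = 7, matching y values: none (0 points).
  x = 6: rhs = 1, matching y values: 1, 22 (2 points).
  x = 7: rhs = 8, matching y values: 10, 13 (2 points).
  x = 8: rhs = 11, matching y values: none (0 points).
  x = 9: rhs = 16, matching y values: 4, 19 (2 points).
  x = 10: rhs = 6, matching y values: 11, 12 (2 points).
  x = 11: rhs = 10, matching y values: none (0 points).
  x = 12: rhs = 11, matching y values: none (0 points).
  x = 13: rhs = 15, matching y values: none (0 points).
  x = 14: rhs = 5, matching y values: none (0 points).
  x = 15: rhs = 10, matching y values: none (0 points).
  x = 16: rhs = 13, matching y values: 6, 17 (2 points).
  x = 17: rhs = 20, matching y values: none (0 points).
  x = 18: rhs = 14, matching y values: none (0 points).
  x = 19: rhs = 1, matching y values: 1, 22 (2 points).
  x = 20: rhs = 10, matching y values: none (0 points).
  x = 21: rhs = 1, matching y values: 1, 22 (2 points).
  x = 22: rhs = 3, matching y values: 7, 16 (2 points).
Total affine count: 18.
Full point count |E(F_23)| = 18 + 1 = 19.
Hasse bound: |19 − (23+1)| = |-5| = 5 ≤ 2√23 ≈ 9.5917 ✓.


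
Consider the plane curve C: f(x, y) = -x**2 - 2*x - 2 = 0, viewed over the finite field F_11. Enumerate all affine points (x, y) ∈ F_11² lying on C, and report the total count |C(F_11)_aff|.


Affine F_11-points: ∅; count = 0.

For each of the 121 pairs (x, y) ∈ F_11², evaluate f(x, y) mod 11. Record the zeros.
  x = 0: [0↦9, 1↦9, 2↦9, 3↦9, 4↦9, 5↦9, 6↦9, 7↦9, 8↦9, 9↦9, 10↦9]  zeros at y ∈ ∅
  x = 1: [0↦6, 1↦6, 2↦6, 3↦6, 4↦6, 5↦6, 6↦6, 7↦6, 8↦6, 9↦6, 10↦6]  zeros at y ∈ ∅
  x = 2: [0↦1, 1↦1, 2↦1, 3↦1, 4↦1, 5↦1, 6↦1, 7↦1, 8↦1, 9↦1, 10↦1]  zeros at y ∈ ∅
  x = 3: [0↦5, 1↦5, 2↦5, 3↦5, 4↦5, 5↦5, 6↦5, 7↦5, 8↦5, 9↦5, 10↦5]  zeros at y ∈ ∅
  x = 4: [0↦7, 1↦7, 2↦7, 3↦7, 4↦7, 5↦7, 6↦7, 7↦7, 8↦7, 9↦7, 10↦7]  zeros at y ∈ ∅
  x = 5: [0↦7, 1↦7, 2↦7, 3↦7, 4↦7, 5↦7, 6↦7, 7↦7, 8↦7, 9↦7, 10↦7]  zeros at y ∈ ∅
  x = 6: [0↦5, 1↦5, 2↦5, 3↦5, 4↦5, 5↦5, 6↦5, 7↦5, 8↦5, 9↦5, 10↦5]  zeros at y ∈ ∅
  x = 7: [0↦1, 1↦1, 2↦1, 3↦1, 4↦1, 5↦1, 6↦1, 7↦1, 8↦1, 9↦1, 10↦1]  zeros at y ∈ ∅
  x = 8: [0↦6, 1↦6, 2↦6, 3↦6, 4↦6, 5↦6, 6↦6, 7↦6, 8↦6, 9↦6, 10↦6]  zeros at y ∈ ∅
  x = 9: [0↦9, 1↦9, 2↦9, 3↦9, 4↦9, 5↦9, 6↦9, 7↦9, 8↦9, 9↦9, 10↦9]  zeros at y ∈ ∅
  x = 10: [0↦10, 1↦10, 2↦10, 3↦10, 4↦10, 5↦10, 6↦10, 7↦10, 8↦10, 9↦10, 10↦10]  zeros at y ∈ ∅
Collecting zeros: affine points = ∅.
Total count |C(F_11)_aff| = 0.


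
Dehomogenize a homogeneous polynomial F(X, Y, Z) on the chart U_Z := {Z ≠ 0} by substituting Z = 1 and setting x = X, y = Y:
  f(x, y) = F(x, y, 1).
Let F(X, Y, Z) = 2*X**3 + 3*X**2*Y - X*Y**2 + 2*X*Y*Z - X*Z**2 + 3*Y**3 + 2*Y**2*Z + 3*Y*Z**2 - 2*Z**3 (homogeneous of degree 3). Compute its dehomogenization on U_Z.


f(x, y) = 2*x**3 + 3*x**2*y - x*y**2 + 2*x*y - x + 3*y**3 + 2*y**2 + 3*y - 2

On U_Z we set Z = 1. Each monomial c·X^i·Y^j·Z^k in F becomes c·x^i·y^j·1^k = c·x^i·y^j.
Substituting Z = 1: F(X, Y, 1) = 2*x**3 + 3*x**2*y - x*y**2 + 2*x*y - x + 3*y**3 + 2*y**2 + 3*y - 2.
Note: deg(f) ≤ deg(F) = 3; strict inequality happens when F is divisible by Z (lost terms).


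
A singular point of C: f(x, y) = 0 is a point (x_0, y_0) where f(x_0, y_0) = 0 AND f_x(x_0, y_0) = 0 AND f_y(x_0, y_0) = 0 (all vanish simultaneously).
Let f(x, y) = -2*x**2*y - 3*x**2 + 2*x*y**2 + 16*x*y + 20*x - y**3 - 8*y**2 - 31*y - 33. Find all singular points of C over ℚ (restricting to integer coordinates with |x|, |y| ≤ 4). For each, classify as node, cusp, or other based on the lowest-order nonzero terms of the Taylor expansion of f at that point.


Singular points: {(3, -1)}; classification: node.

Compute partial derivatives:
  f_x = -4*x*y - 6*x + 2*y**2 + 16*y + 20.
  f_y = -2*x**2 + 4*x*y + 16*x - 3*y**2 - 16*y - 31.
Scan x_0 ∈ {−4, ..., 4}. For each x_0, f_y(x_0, y) is a polynomial in y; find its integer roots y ∈ {−4, ..., 4}, then test f_x and f at those candidates.
  x = -4: f_y(-4, y) = -3*y**2 - 32*y - 127; no integer root y with |y| ≤ 4.
  x = -3: f_y(-3, y) = -3*y**2 - 28*y - 97; no integer root y with |y| ≤ 4.
  x = -2: f_y(-2, y) = -3*y**2 - 24*y - 71; no integer root y with |y| ≤ 4.
  x = -1: f_y(-1, y) = -3*y**2 - 20*y - 49; no integer root y with |y| ≤ 4.
  x = 0: f_y(0, y) = -3*y**2 - 16*y - 31; no integer root y with |y| ≤ 4.
  x = 1: f_y(1, y) = -3*y**2 - 12*y - 17; no integer root y with |y| ≤ 4.
  x = 2: f_y(2, y) = -3*y**2 - 8*y - 7; no integer root y with |y| ≤ 4.
  x = 3: f_y(3, y) = -3*y**2 - 4*y - 1; vanishes at y ∈ {-1}. (3, -1): f_x = 0, f = 0 — SINGULAR.
  x = 4: f_y(4, y) = 1 - 3*y**2; no integer root y with |y| ≤ 4.
Only singular point on the grid: (3, -1).
Classify: substitute x = 3 + u, y = -1 + v and expand: f = -2*u**2*v - u**2 + 2*u*v**2 - v**3 + v**2.
No constant or linear terms (consistent with a singular point). Quadratic part: -u**2 + v**2. Cubic part: -2*u**2*v + 2*u*v**2 - v**3.
The quadratic part v**2 - u**2 = (v − u)(v + u) splits into two distinct linear factors, so there are two distinct tangent lines y − -1 = ±(x − 3) — this is a node (ordinary double point).
Classification: node.


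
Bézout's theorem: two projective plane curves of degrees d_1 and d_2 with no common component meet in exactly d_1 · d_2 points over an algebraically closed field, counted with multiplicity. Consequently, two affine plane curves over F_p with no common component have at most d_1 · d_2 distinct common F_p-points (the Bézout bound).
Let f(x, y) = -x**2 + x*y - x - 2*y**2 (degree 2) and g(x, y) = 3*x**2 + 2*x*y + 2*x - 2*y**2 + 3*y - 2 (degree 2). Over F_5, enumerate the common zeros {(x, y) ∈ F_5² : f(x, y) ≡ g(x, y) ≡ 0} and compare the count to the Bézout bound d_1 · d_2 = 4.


Common zeros: {(2, 2), (2, 4)}; count = 2; Bézout bound = 4.

deg(f) = 2, deg(g) = 2, so Bézout bound = 4.
Scan x ∈ F_5. For each x, list the y ∈ F_5 with f(x, y) ≡ 0 and those with g(x, y) ≡ 0 (mod 5); the common zeros in that column are the intersection.
  x = 0: f ≡ 0 at y ∈ {0}; g ≡ 0 at y ∈ ∅; common: ∅.
  x = 1: f ≡ 0 at y ∈ {4}; g ≡ 0 at y ∈ {2, 3}; common: ∅.
  x = 2: f ≡ 0 at y ∈ {2, 4}; g ≡ 0 at y ∈ {2, 4}; common: {2, 4}.
  x = 3: f ≡ 0 at y ∈ ∅; g ≡ 0 at y ∈ {3, 4}; common: ∅.
  x = 4: f ≡ 0 at y ∈ {0, 2}; g ≡ 0 at y ∈ ∅; common: ∅.
Collecting: common zeros = {(2, 2), (2, 4)}, so the count is 2.
Comparison with the Bézout bound: 2 ≤ 4 = deg(f)·deg(g), as expected for curves with no common component (the affine F_5-count falls short of the bound because intersections may lie at infinity, over extension fields, or carry multiplicity).


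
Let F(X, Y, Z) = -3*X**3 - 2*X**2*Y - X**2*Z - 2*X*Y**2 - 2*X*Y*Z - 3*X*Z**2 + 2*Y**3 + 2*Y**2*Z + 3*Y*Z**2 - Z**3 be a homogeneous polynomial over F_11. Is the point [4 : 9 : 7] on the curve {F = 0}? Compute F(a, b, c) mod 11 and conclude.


F(4,9,7) ≡ 8 (mod 11); P is NOT on the curve.

Evaluate F(4, 9, 7) term-by-term (mod 11).
  -3*X**3 ↦ -3·64·1·1 = -192
  -2*X**2*Y ↦ -2·16·9·1 = -288
  -X**2*Z ↦ -1·16·1·7 = -112
  -2*X*Y**2 ↦ -2·4·81·1 = -648
  -2*X*Y*Z ↦ -2·4·9·7 = -504
  -3*X*Z**2 ↦ -3·4·1·49 = -588
  2*Y**3 ↦ 2·1·729·1 = 1458
  2*Y**2*Z ↦ 2·1·81·7 = 1134
  3*Y*Z**2 ↦ 3·1·9·49 = 1323
  -Z**3 ↦ -1·1·1·343 = -343
Sum: F(4, 9, 7) = (-192) + (-288) + (-112) + (-648) + (-504) + (-588) + (1458) + (1134) + (1323) + (-343) = 1240.
Reducing mod 11: 1240 ≡ 8 (mod 11).
Since F(a, b, c) ≡ 8 ≠ 0 (mod 11), P does NOT lie on the curve.


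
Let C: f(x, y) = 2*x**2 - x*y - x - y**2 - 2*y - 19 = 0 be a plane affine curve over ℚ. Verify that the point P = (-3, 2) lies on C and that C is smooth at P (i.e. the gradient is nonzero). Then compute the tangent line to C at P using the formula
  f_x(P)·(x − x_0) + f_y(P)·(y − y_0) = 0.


Tangent line at P: -15*x - 3*y - 39 = 0.

Step 1: f(-3, 2) = 0, so P lies on C.
Step 2: partial derivatives
  f_x(x, y) = 4*x - y - 1, f_y(x, y) = -x - 2*y - 2.
  f_x(P) = -15, f_y(P) = -3 (gradient nonzero, so P is smooth).
Step 3: tangent line at P: -15·(x − -3) + -3·(y − 2) = 0.
Expanding: -15*x - 3*y - 39 = 0.


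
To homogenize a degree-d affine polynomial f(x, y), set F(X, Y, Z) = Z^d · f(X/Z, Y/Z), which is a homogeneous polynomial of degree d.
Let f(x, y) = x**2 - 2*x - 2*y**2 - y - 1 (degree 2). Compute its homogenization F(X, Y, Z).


F(X, Y, Z) = X**2 - 2*X*Z - 2*Y**2 - Y*Z - Z**2

deg(f) = 2.
Substitute x = X/Z, y = Y/Z into f, then multiply by Z^2.
  monomial 1·x^2·y^0 ↦ 1·X^2·Y^0·Z^0.
  monomial -2·x^1·y^0 ↦ -2·X^1·Y^0·Z^1.
  monomial -2·x^0·y^2 ↦ -2·X^0·Y^2·Z^0.
  monomial -1·x^0·y^1 ↦ -1·X^0·Y^1·Z^1.
  monomial -1·x^0·y^0 ↦ -1·X^0·Y^0·Z^2.
Collecting: F(X, Y, Z) = X**2 - 2*X*Z - 2*Y**2 - Y*Z - Z**2.


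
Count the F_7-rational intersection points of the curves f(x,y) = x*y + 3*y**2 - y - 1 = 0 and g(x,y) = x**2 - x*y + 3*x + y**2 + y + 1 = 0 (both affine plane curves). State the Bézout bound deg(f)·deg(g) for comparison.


Common zeros: {(6, 2)}; count = 1; Bézout bound = 4.

deg(f) = 2, deg(g) = 2, so Bézout bound = 4.
Scan x ∈ F_7. For each x, list the y ∈ F_7 with f(x, y) ≡ 0 and those with g(x, y) ≡ 0 (mod 7); the common zeros in that column are the intersection.
  x = 0: f ≡ 0 at y ∈ ∅; g ≡ 0 at y ∈ {2, 4}; common: ∅.
  x = 1: f ≡ 0 at y ∈ ∅; g ≡ 0 at y ∈ {3, 4}; common: ∅.
  x = 2: f ≡ 0 at y ∈ ∅; g ≡ 0 at y ∈ ∅; common: ∅.
  x = 3: f ≡ 0 at y ∈ {5, 6}; g ≡ 0 at y ∈ ∅; common: ∅.
  x = 4: f ≡ 0 at y ∈ {3}; g ≡ 0 at y ∈ ∅; common: ∅.
  x = 5: f ≡ 0 at y ∈ {4}; g ≡ 0 at y ∈ ∅; common: ∅.
  x = 6: f ≡ 0 at y ∈ {1, 2}; g ≡ 0 at y ∈ {2, 3}; common: {2}.
Collecting: common zeros = {(6, 2)}, so the count is 1.
Comparison with the Bézout bound: 1 ≤ 4 = deg(f)·deg(g), as expected for curves with no common component (the affine F_7-count falls short of the bound because intersections may lie at infinity, over extension fields, or carry multiplicity).


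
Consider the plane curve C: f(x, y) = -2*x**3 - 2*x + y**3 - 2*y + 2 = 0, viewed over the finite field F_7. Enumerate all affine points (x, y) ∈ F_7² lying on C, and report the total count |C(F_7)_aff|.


Affine F_7-points: {(2, 2), (4, 6), (5, 1), (6, 6)}; count = 4.

For each of the 49 pairs (x, y) ∈ F_7², evaluate f(x, y) mod 7. Record the zeros.
  x = 0: [0↦2, 1↦1, 2↦6, 3↦2, 4↦2, 5↦5, 6↦3]  zeros at y ∈ ∅
  x = 1: [0↦5, 1↦4, 2↦2, 3↦5, 4↦5, 5↦1, 6↦6]  zeros at y ∈ ∅
  x = 2: [0↦3, 1↦2, 2↦0, 3↦3, 4↦3, 5↦6, 6↦4]  zeros at y ∈ {2}
  x = 3: [0↦5, 1↦4, 2↦2, 3↦5, 4↦5, 5↦1, 6↦6]  zeros at y ∈ ∅
  x = 4: [0↦6, 1↦5, 2↦3, 3↦6, 4↦6, 5↦2, 6↦0]  zeros at y ∈ {6}
  x = 5: [0↦1, 1↦0, 2↦5, 3↦1, 4↦1, 5↦4, 6↦2]  zeros at y ∈ {1}
  x = 6: [0↦6, 1↦5, 2↦3, 3↦6, 4↦6, 5↦2, 6↦0]  zeros at y ∈ {6}
Collecting zeros: affine points = {(2, 2), (4, 6), (5, 1), (6, 6)}.
Total count |C(F_7)_aff| = 4.


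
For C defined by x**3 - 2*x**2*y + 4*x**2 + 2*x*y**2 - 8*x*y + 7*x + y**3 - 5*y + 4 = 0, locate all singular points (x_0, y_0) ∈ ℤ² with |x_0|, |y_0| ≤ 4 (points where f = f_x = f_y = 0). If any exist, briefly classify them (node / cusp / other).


Singular points: {(-1, 1)}; classification: node.

Compute partial derivatives:
  f_x = 3*x**2 - 4*x*y + 8*x + 2*y**2 - 8*y + 7.
  f_y = -2*x**2 + 4*x*y - 8*x + 3*y**2 - 5.
Scan x_0 ∈ {−4, ..., 4}. For each x_0, f_y(x_0, y) is a polynomial in y; find its integer roots y ∈ {−4, ..., 4}, then test f_x and f at those candidates.
  x = -4: f_y(-4, y) = 3*y**2 - 16*y - 5; no integer root y with |y| ≤ 4.
  x = -3: f_y(-3, y) = 3*y**2 - 12*y + 1; no integer root y with |y| ≤ 4.
  x = -2: f_y(-2, y) = 3*y**2 - 8*y + 3; no integer root y with |y| ≤ 4.
  x = -1: f_y(-1, y) = 3*y**2 - 4*y + 1; vanishes at y ∈ {1}. (-1, 1): f_x = 0, f = 0 — SINGULAR.
  x = 0: f_y(0, y) = 3*y**2 - 5; no integer root y with |y| ≤ 4.
  x = 1: f_y(1, y) = 3*y**2 + 4*y - 15; vanishes at y ∈ {-3}. (1, -3): f_x = 72 ≠ 0.
  x = 2: f_y(2, y) = 3*y**2 + 8*y - 29; no integer root y with |y| ≤ 4.
  x = 3: f_y(3, y) = 3*y**2 + 12*y - 47; no integer root y with |y| ≤ 4.
  x = 4: f_y(4, y) = 3*y**2 + 16*y - 69; no integer root y with |y| ≤ 4.
Only singular point on the grid: (-1, 1).
Classify: substitute x = -1 + u, y = 1 + v and expand: f = u**3 - 2*u**2*v - u**2 + 2*u*v**2 + v**3 + v**2.
No constant or linear terms (consistent with a singular point). Quadratic part: -u**2 + v**2. Cubic part: u**3 - 2*u**2*v + 2*u*v**2 + v**3.
The quadratic part v**2 - u**2 = (v − u)(v + u) splits into two distinct linear factors, so there are two distinct tangent lines y − 1 = ±(x − -1) — this is a node (ordinary double point).
Classification: node.


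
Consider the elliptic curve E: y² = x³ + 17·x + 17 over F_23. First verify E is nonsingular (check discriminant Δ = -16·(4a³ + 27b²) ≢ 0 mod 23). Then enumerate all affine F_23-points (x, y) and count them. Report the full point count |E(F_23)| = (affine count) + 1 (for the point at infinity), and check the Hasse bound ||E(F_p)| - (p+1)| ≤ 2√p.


Affine points = {(1, 9), (1, 14), (2, 6), (2, 17), (3, 7), (3, 16), (6, 6), (6, 17), (9, 5), (9, 18), (14, 3), (14, 20), (15, 6), (15, 17), (19, 0), (20, 10), (20, 13)}; affine count = 17; |E(F_23)| = 18.

Discriminant check: Δ ∝ 4a³ + 27b² = 4·17³ + 27·17² = 4·4913 + 27·289 ≡ 16 (mod 23). Nonzero ⇒ E is nonsingular.
For each x ∈ F_23, compute rhs = x³ + 17·x + 17 mod 23, then count y ∈ F_23 with y² ≡ rhs.
  x = 0: rhs = 17, matching y values: none (0 points).
  x = 1: rhs = 12, matching y values: 9, 14 (2 points).
  x = 2: rhs = 13, matching y values: 6, 17 (2 points).
  x = 3: rhs = 3, matching y values: 7, 16 (2 points).
  x = 4: rhs = 11, matching y values: none (0 points).
  x = 5: rhs = 20, matching y values: none (0 points).
  x = 6: rhs = 13, matching y values: 6, 17 (2 points).
  x = 7: rhs = 19, matching y values: none (0 points).
  x = 8: rhs = 21, matching y values: none (0 points).
  x = 9: rhs = 2, matching y values: 5, 18 (2 points).
  x = 10: rhs = 14, matching y values: none (0 points).
  x = 11: rhs = 17, matching y values: none (0 points).
  x = 12: rhs = 17, matching y values: none (0 points).
  x = 13: rhs = 20, matching y values: none (0 points).
  x = 14: rhs = 9, matching y values: 3, 20 (2 points).
  x = 15: rhs = 13, matching y values: 6, 17 (2 points).
  x = 16: rhs = 15, matching y values: none (0 points).
  x = 17: rhs = 21, matching y values: none (0 points).
  x = 18: rhs = 14, matching y values: none (0 points).
  x = 19: rhs = 0, matching y values: 0 (1 points).
  x = 20: rhs = 8, matching y values: 10, 13 (2 points).
  x = 21: rhs = 21, matching y values: none (0 points).
  x = 22: rhs = 22, matching y values: none (0 points).
Total affine count: 17.
Full point count |E(F_23)| = 17 + 1 = 18.
Hasse bound: |18 − (23+1)| = |-6| = 6 ≤ 2√23 ≈ 9.5917 ✓.


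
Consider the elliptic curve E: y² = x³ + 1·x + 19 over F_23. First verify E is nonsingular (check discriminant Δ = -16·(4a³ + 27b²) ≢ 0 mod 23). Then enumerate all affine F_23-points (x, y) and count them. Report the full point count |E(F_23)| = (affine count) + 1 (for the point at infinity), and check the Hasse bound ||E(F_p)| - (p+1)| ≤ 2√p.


Affine points = {(2, 11), (2, 12), (3, 7), (3, 16), (4, 8), (4, 15), (7, 1), (7, 22), (11, 2), (11, 21), (17, 2), (17, 21), (18, 2), (18, 21), (20, 9), (20, 14), (21, 3), (21, 20)}; affine count = 18; |E(F_23)| = 19.

Discriminant check: Δ ∝ 4a³ + 27b² = 4·1³ + 27·19² = 4·1 + 27·361 ≡ 22 (mod 23). Nonzero ⇒ E is nonsingular.
For each x ∈ F_23, compute rhs = x³ + 1·x + 19 mod 23, then count y ∈ F_23 with y² ≡ rhs.
  x = 0: rhs = 19, matching y values: none (0 points).
  x = 1: rhs = 21, matching y values: none (0 points).
  x = 2: rhs = 6, matching y values: 11, 12 (2 points).
  x = 3: rhs = 3, matching y values: 7, 16 (2 points).
  x = 4: rhs = 18, matching y values: 8, 15 (2 points).
  x = 5: rhs = 11, matching y values: none (0 points).
  x = 6: rhs = 11, matching y values: none (0 points).
  x = 7: rhs = 1, matching y values: 1, 22 (2 points).
  x = 8: rhs = 10, matching y values: none (0 points).
  x = 9: rhs = 21, matching y values: none (0 points).
  x = 10: rhs = 17, matching y values: none (0 points).
  x = 11: rhs = 4, matching y values: 2, 21 (2 points).
  x = 12: rhs = 11, matching y values: none (0 points).
  x = 13: rhs = 21, matching y values: none (0 points).
  x = 14: rhs = 17, matching y values: none (0 points).
  x = 15: rhs = 5, matching y values: none (0 points).
  x = 16: rhs = 14, matching y values: none (0 points).
  x = 17: rhs = 4, matching y values: 2, 21 (2 points).
  x = 18: rhs = 4, matching y values: 2, 21 (2 points).
  x = 19: rhs = 20, matching y values: none (0 points).
  x = 20: rhs = 12, matching y values: 9, 14 (2 points).
  x = 21: rhs = 9, matching y values: 3, 20 (2 points).
  x = 22: rhs = 17, matching y values: none (0 points).
Total affine count: 18.
Full point count |E(F_23)| = 18 + 1 = 19.
Hasse bound: |19 − (23+1)| = |-5| = 5 ≤ 2√23 ≈ 9.5917 ✓.


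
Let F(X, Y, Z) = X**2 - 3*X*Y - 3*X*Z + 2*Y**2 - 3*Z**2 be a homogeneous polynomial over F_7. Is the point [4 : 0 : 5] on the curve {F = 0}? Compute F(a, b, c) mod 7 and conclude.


F(4,0,5) ≡ 0 (mod 7); P is on the curve.

Evaluate F(4, 0, 5) term-by-term (mod 7).
  X**2 ↦ 1·16·1·1 = 16
  -3*X*Y ↦ -3·4·0·1 = 0
  -3*X*Z ↦ -3·4·1·5 = -60
  2*Y**2 ↦ 2·1·0·1 = 0
  -3*Z**2 ↦ -3·1·1·25 = -75
Sum: F(4, 0, 5) = (16) + (0) + (-60) + (0) + (-75) = -119.
Reducing mod 7: -119 ≡ 0 (mod 7).
Since F(a, b, c) ≡ 0 (mod 7), P lies on the curve.


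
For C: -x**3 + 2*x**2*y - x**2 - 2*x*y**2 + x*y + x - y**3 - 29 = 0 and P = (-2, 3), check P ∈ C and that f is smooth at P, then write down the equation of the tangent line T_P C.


Tangent line at P: -46*x + 3*y - 101 = 0.

Step 1: f(-2, 3) = 0, so P lies on C.
Step 2: partial derivatives
  f_x(x, y) = -3*x**2 + 4*x*y - 2*x - 2*y**2 + y + 1, f_y(x, y) = 2*x**2 - 4*x*y + x - 3*y**2.
  f_x(P) = -46, f_y(P) = 3 (gradient nonzero, so P is smooth).
Step 3: tangent line at P: -46·(x − -2) + 3·(y − 3) = 0.
Expanding: -46*x + 3*y - 101 = 0.


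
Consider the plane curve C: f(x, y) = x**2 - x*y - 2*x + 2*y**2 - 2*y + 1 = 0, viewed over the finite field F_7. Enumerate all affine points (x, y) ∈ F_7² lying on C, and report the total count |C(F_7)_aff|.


Affine F_7-points: {(1, 0), (1, 5), (2, 3), (2, 6), (3, 3), (6, 5), (6, 6)}; count = 7.

For each of the 49 pairs (x, y) ∈ F_7², evaluate f(x, y) mod 7. Record the zeros.
  x = 0: [0↦1, 1↦1, 2↦5, 3↦6, 4↦4, 5↦6, 6↦5]  zeros at y ∈ ∅
  x = 1: [0↦0, 1↦6, 2↦2, 3↦2, 4↦6, 5↦0, 6↦5]  zeros at y ∈ {0, 5}
  x = 2: [0↦1, 1↦6, 2↦1, 3↦0, 4↦3, 5↦3, 6↦0]  zeros at y ∈ {3, 6}
  x = 3: [0↦4, 1↦1, 2↦2, 3↦0, 4↦2, 5↦1, 6↦4]  zeros at y ∈ {3}
  x = 4: [0↦2, 1↦5, 2↦5, 3↦2, 4↦3, 5↦1, 6↦3]  zeros at y ∈ ∅
  x = 5: [0↦2, 1↦4, 2↦3, 3↦6, 4↦6, 5↦3, 6↦4]  zeros at y ∈ ∅
  x = 6: [0↦4, 1↦5, 2↦3, 3↦5, 4↦4, 5↦0, 6↦0]  zeros at y ∈ {5, 6}
Collecting zeros: affine points = {(1, 0), (1, 5), (2, 3), (2, 6), (3, 3), (6, 5), (6, 6)}.
Total count |C(F_7)_aff| = 7.


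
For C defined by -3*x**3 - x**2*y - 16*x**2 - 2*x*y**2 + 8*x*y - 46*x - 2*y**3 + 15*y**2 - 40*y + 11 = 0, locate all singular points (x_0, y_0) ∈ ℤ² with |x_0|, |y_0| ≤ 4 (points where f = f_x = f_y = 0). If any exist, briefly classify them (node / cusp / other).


Singular points: {(-2, 3)}; classification: node.

Compute partial derivatives:
  f_x = -9*x**2 - 2*x*y - 32*x - 2*y**2 + 8*y - 46.
  f_y = -x**2 - 4*x*y + 8*x - 6*y**2 + 30*y - 40.
Scan x_0 ∈ {−4, ..., 4}. For each x_0, f_y(x_0, y) is a polynomial in y; find its integer roots y ∈ {−4, ..., 4}, then test f_x and f at those candidates.
  x = -4: f_y(-4, y) = -6*y**2 + 46*y - 88; vanishes at y ∈ {4}. (-4, 4): f_x = -30 ≠ 0.
  x = -3: f_y(-3, y) = -6*y**2 + 42*y - 73; no integer root y with |y| ≤ 4.
  x = -2: f_y(-2, y) = -6*y**2 + 38*y - 60; vanishes at y ∈ {3}. (-2, 3): f_x = 0, f = 0 — SINGULAR.
  x = -1: f_y(-1, y) = -6*y**2 + 34*y - 49; no integer root y with |y| ≤ 4.
  x = 0: f_y(0, y) = -6*y**2 + 30*y - 40; no integer root y with |y| ≤ 4.
  x = 1: f_y(1, y) = -6*y**2 + 26*y - 33; no integer root y with |y| ≤ 4.
  x = 2: f_y(2, y) = -6*y**2 + 22*y - 28; no integer root y with |y| ≤ 4.
  x = 3: f_y(3, y) = -6*y**2 + 18*y - 25; no integer root y with |y| ≤ 4.
  x = 4: f_y(4, y) = -6*y**2 + 14*y - 24; no integer root y with |y| ≤ 4.
Only singular point on the grid: (-2, 3).
Classify: substitute x = -2 + u, y = 3 + v and expand: f = -3*u**3 - u**2*v - u**2 - 2*u*v**2 - 2*v**3 + v**2.
No constant or linear terms (consistent with a singular point). Quadratic part: -u**2 + v**2. Cubic part: -3*u**3 - u**2*v - 2*u*v**2 - 2*v**3.
The quadratic part v**2 - u**2 = (v − u)(v + u) splits into two distinct linear factors, so there are two distinct tangent lines y − 3 = ±(x − -2) — this is a node (ordinary double point).
Classification: node.


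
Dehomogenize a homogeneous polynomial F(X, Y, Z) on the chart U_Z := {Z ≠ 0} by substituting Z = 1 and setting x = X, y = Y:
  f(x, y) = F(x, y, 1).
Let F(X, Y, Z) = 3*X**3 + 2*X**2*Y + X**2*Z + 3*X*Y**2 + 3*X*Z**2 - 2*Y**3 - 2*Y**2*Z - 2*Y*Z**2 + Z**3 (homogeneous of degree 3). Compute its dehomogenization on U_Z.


f(x, y) = 3*x**3 + 2*x**2*y + x**2 + 3*x*y**2 + 3*x - 2*y**3 - 2*y**2 - 2*y + 1

On U_Z we set Z = 1. Each monomial c·X^i·Y^j·Z^k in F becomes c·x^i·y^j·1^k = c·x^i·y^j.
Substituting Z = 1: F(X, Y, 1) = 3*x**3 + 2*x**2*y + x**2 + 3*x*y**2 + 3*x - 2*y**3 - 2*y**2 - 2*y + 1.
Note: deg(f) ≤ deg(F) = 3; strict inequality happens when F is divisible by Z (lost terms).


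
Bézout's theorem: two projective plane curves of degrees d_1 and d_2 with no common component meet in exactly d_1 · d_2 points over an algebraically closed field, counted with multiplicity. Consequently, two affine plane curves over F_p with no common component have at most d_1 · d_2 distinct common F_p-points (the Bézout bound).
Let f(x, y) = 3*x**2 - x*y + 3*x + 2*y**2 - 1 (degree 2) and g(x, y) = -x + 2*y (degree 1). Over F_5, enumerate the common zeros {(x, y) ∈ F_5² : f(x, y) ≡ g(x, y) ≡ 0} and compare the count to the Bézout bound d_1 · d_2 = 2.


Common zeros: {(1, 3), (3, 4)}; count = 2; Bézout bound = 2.

deg(f) = 2, deg(g) = 1, so Bézout bound = 2.
Scan x ∈ F_5. For each x, list the y ∈ F_5 with f(x, y) ≡ 0 and those with g(x, y) ≡ 0 (mod 5); the common zeros in that column are the intersection.
  x = 0: f ≡ 0 at y ∈ ∅; g ≡ 0 at y ∈ {0}; common: ∅.
  x = 1: f ≡ 0 at y ∈ {0, 3}; g ≡ 0 at y ∈ {3}; common: {3}.
  x = 2: f ≡ 0 at y ∈ ∅; g ≡ 0 at y ∈ {1}; common: ∅.
  x = 3: f ≡ 0 at y ∈ {0, 4}; g ≡ 0 at y ∈ {4}; common: {4}.
  x = 4: f ≡ 0 at y ∈ {3, 4}; g ≡ 0 at y ∈ {2}; common: ∅.
Collecting: common zeros = {(1, 3), (3, 4)}, so the count is 2.
Comparison with the Bézout bound: 2 ≤ 2 = deg(f)·deg(g), as expected for curves with no common component (the bound is attained).


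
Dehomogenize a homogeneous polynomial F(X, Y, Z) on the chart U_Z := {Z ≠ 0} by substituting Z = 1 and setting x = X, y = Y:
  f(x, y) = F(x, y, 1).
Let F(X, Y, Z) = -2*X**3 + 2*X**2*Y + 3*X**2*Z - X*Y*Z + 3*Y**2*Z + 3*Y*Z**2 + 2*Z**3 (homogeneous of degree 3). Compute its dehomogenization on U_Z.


f(x, y) = -2*x**3 + 2*x**2*y + 3*x**2 - x*y + 3*y**2 + 3*y + 2

On U_Z we set Z = 1. Each monomial c·X^i·Y^j·Z^k in F becomes c·x^i·y^j·1^k = c·x^i·y^j.
Substituting Z = 1: F(X, Y, 1) = -2*x**3 + 2*x**2*y + 3*x**2 - x*y + 3*y**2 + 3*y + 2.
Note: deg(f) ≤ deg(F) = 3; strict inequality happens when F is divisible by Z (lost terms).


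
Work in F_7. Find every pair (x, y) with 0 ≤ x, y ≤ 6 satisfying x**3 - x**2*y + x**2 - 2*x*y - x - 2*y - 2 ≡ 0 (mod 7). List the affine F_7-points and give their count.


Affine F_7-points: {(0, 6), (1, 4), (2, 5), (3, 1), (4, 5), (5, 5), (6, 6)}; count = 7.

For each of the 49 pairs (x, y) ∈ F_7², evaluate f(x, y) mod 7. Record the zeros.
  x = 0: [0↦5, 1↦3, 2↦1, 3↦6, 4↦4, 5↦2, 6↦0]  zeros at y ∈ {6}
  x = 1: [0↦6, 1↦1, 2↦3, 3↦5, 4↦0, 5↦2, 6↦4]  zeros at y ∈ {4}
  x = 2: [0↦1, 1↦5, 2↦2, 3↦6, 4↦3, 5↦0, 6↦4]  zeros at y ∈ {5}
  x = 3: [0↦3, 1↦0, 2↦4, 3↦1, 4↦5, 5↦2, 6↦6]  zeros at y ∈ {1}
  x = 4: [0↦4, 1↦6, 2↦1, 3↦3, 4↦5, 5↦0, 6↦2]  zeros at y ∈ {5}
  x = 5: [0↦3, 1↦1, 2↦6, 3↦4, 4↦2, 5↦0, 6↦5]  zeros at y ∈ {5}
  x = 6: [0↦6, 1↦5, 2↦4, 3↦3, 4↦2, 5↦1, 6↦0]  zeros at y ∈ {6}
Collecting zeros: affine points = {(0, 6), (1, 4), (2, 5), (3, 1), (4, 5), (5, 5), (6, 6)}.
Total count |C(F_7)_aff| = 7.
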